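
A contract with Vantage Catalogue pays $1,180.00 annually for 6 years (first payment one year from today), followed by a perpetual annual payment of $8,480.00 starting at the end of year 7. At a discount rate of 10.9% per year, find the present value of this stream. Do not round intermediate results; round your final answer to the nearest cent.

PV of 6-year annuity: $1,180.00 × [1 − (1+0.109)^−6] / 0.109 = 5006.44856
Perpetuity value at year 6: $8,480.00 / 0.109 = 77798.16514
PV of perpetuity: 77798.16514 / (1+0.109)^6 = 41819.61954
Total PV = 5006.44856 + 41819.61954 = 46826.06810

$46826.07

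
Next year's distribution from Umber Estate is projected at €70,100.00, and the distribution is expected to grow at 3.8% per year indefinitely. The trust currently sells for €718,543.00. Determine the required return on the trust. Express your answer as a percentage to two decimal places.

13.56%

P = D₁/(r − g) ⇒ r = D₁/P + g = €70,100.0000/€718,543.00 + 0.038 = 0.097559 + 0.038 = 0.135559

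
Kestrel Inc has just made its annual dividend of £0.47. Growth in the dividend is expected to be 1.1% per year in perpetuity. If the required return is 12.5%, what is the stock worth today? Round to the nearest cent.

£4.17

D₁ = D₀ × (1 + g) = £0.47 × 1.011 = £0.4752
Growing perpetuity: P = D₁ / (r − g) = £0.4752 / (0.125 − 0.011) = £4.17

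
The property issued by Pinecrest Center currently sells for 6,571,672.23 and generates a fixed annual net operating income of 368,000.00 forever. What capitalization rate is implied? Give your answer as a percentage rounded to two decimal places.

P = C/r ⇒ r = C/P = 368,000.00/6,571,672.23 = 0.055998

5.60%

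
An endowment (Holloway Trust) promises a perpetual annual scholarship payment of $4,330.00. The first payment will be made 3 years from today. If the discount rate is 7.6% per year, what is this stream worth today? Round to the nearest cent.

Value at end of year 2: C / r = $4,330.00 / 0.076 = $56,973.6842
Discount to today: PV = $56,973.6842 / (1 + 0.076)^2 = $56,973.6842 / 1.157776 = $49,209.59

$49209.59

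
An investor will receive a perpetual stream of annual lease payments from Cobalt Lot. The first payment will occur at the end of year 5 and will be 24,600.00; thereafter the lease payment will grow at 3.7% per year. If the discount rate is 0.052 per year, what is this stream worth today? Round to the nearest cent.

1339000.96

Value at end of year 4: C₁ / (r − g) = 24,600.00 / (0.052 − 0.037) = 1,640,000.0000
Discount to today: PV = 1,640,000.0000 / (1 + 0.052)^4 = 1,640,000.0000 / 1.224794 = 1,339,000.96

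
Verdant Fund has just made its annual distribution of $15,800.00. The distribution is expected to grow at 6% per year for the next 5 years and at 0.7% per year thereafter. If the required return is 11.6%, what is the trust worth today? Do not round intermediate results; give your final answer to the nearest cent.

$180715.24

D_1 = 16748.00000
D_2 = 17752.88000
D_3 = 18818.05280
D_4 = 19947.13597
D_5 = 21143.96413
Terminal value at year 5: TV = D_5×(1+g_2)/(r−g_2) = 21291.97187/0.109 = 195339.19151
P_0 = D_1/(1+r)^1 + D_2/(1+r)^2 + D_3/(1+r)^3 + D_4/(1+r)^4 + D_5/(1+r)^5 + TV/(1+r)^5
    = 15007.16846 + 14254.12058 + 13538.86005 + 12859.49073 + 12214.21162 + 112841.38627 = 180715.23771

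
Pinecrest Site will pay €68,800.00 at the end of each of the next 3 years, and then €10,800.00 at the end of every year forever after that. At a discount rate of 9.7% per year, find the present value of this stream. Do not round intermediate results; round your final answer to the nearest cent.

€256342.83

PV of 3-year annuity: €68,800.00 × [1 − (1+0.097)^−3] / 0.097 = 172003.11743
Perpetuity value at year 3: €10,800.00 / 0.097 = 111340.20619
PV of perpetuity: 111340.20619 / (1+0.097)^3 = 84339.71682
Total PV = 172003.11743 + 84339.71682 = 256342.83425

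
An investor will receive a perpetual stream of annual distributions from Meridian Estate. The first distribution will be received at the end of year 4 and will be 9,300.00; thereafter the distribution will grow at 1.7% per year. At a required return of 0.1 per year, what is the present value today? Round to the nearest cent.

Value at end of year 3: C₁ / (r − g) = 9,300.00 / (0.1 − 0.017) = 112,048.1928
Discount to today: PV = 112,048.1928 / (1 + 0.1)^3 = 112,048.1928 / 1.331000 = 84,183.47

84183.47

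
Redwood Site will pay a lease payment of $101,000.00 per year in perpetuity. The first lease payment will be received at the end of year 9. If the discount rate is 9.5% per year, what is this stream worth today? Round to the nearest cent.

$514380.88

Value at end of year 8: C / r = $101,000.00 / 0.095 = $1,063,157.8947
Discount to today: PV = $1,063,157.8947 / (1 + 0.095)^8 = $1,063,157.8947 / 2.066869 = $514,380.88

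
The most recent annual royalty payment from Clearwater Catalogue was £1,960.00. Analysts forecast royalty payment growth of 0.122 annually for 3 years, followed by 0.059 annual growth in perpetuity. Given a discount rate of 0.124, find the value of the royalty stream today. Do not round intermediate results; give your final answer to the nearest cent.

£37621.87

D_1 = 2199.12000
D_2 = 2467.41264
D_3 = 2768.43698
Terminal value at year 3: TV = D_3×(1+g_2)/(r−g_2) = 2931.77476/0.065 = 45104.22714
P_0 = D_1/(1+r)^1 + D_2/(1+r)^2 + D_3/(1+r)^3 + TV/(1+r)^3
    = 1956.51246 + 1953.03112 + 1949.55597 + 31762.76576 = 37621.86531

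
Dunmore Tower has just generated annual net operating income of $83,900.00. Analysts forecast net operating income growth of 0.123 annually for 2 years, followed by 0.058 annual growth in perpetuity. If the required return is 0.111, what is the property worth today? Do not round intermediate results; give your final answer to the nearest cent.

D_1 = 94219.70000
D_2 = 105808.72310
Terminal value at year 2: TV = D_2×(1+g_2)/(r−g_2) = 111945.62904/0.053 = 2112181.68000
P_0 = D_1/(1+r)^1 + D_2/(1+r)^2 + TV/(1+r)^2
    = 84806.21062 + 85722.20930 + 1711209.38556 = 1881737.80548

$1881737.81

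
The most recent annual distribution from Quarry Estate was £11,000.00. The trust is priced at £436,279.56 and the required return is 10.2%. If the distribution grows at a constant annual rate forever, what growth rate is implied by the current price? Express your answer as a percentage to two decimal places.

P = D₀(1+g)/(r−g) ⇒ P(r−g) = D₀(1+g) ⇒ g(P+D₀) = P·r − D₀
g = (P·r − D₀)/(P + D₀) = (£436,279.56×0.102 − £11,000.00) / (£436,279.56 + £11,000.00) = 0.074898

7.49%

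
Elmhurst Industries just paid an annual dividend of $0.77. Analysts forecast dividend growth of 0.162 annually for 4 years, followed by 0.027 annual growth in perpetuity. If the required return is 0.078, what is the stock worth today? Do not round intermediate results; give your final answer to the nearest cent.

D_1 = 0.89474
D_2 = 1.03969
D_3 = 1.20812
D_4 = 1.40383
Terminal value at year 4: TV = D_4×(1+g_2)/(r−g_2) = 1.44174/0.051 = 28.26933
P_0 = D_1/(1+r)^1 + D_2/(1+r)^2 + D_3/(1+r)^3 + D_4/(1+r)^4 + TV/(1+r)^4
    = 0.83000 + 0.89468 + 0.96439 + 1.03954 + 20.93343 = 24.66204

$24.66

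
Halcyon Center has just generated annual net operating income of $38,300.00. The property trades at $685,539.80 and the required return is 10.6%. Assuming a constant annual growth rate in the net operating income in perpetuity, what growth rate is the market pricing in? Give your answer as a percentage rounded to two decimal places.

4.75%

P = D₀(1+g)/(r−g) ⇒ P(r−g) = D₀(1+g) ⇒ g(P+D₀) = P·r − D₀
g = (P·r − D₀)/(P + D₀) = ($685,539.80×0.106 − $38,300.00) / ($685,539.80 + $38,300.00) = 0.047479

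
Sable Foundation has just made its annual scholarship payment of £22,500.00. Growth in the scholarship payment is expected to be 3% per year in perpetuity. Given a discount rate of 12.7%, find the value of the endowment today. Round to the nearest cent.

D₁ = D₀ × (1 + g) = £22,500.00 × 1.03 = £23,175.0000
Growing perpetuity: P = D₁ / (r − g) = £23,175.0000 / (0.127 − 0.03) = £238,917.53

£238917.53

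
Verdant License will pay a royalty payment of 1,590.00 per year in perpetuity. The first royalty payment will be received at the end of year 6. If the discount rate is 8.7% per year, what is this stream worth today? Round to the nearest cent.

12042.87

Value at end of year 5: C / r = 1,590.00 / 0.087 = 18,275.8621
Discount to today: PV = 18,275.8621 / (1 + 0.087)^5 = 18,275.8621 / 1.517566 = 12,042.87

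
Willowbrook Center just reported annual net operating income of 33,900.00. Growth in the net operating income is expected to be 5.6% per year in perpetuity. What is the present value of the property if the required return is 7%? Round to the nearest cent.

D₁ = D₀ × (1 + g) = 33,900.00 × 1.056 = 35,798.4000
Growing perpetuity: P = D₁ / (r − g) = 35,798.4000 / (0.07 − 0.056) = 2,557,028.57

2557028.57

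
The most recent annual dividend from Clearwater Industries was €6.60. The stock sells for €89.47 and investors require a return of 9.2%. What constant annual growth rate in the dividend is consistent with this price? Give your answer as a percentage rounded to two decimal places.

1.70%

P = D₀(1+g)/(r−g) ⇒ P(r−g) = D₀(1+g) ⇒ g(P+D₀) = P·r − D₀
g = (P·r − D₀)/(P + D₀) = (€89.47×0.092 − €6.60) / (€89.47 + €6.60) = 0.016980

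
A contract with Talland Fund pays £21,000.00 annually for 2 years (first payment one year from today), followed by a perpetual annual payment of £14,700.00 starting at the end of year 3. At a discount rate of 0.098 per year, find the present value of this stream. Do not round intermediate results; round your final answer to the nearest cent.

£160963.30

PV of 2-year annuity: £21,000.00 × [1 − (1+0.098)^−2] / 0.098 = 36544.33794
Perpetuity value at year 2: £14,700.00 / 0.098 = 150000.00000
PV of perpetuity: 150000.00000 / (1+0.098)^2 = 124418.96344
Total PV = 36544.33794 + 124418.96344 = 160963.30138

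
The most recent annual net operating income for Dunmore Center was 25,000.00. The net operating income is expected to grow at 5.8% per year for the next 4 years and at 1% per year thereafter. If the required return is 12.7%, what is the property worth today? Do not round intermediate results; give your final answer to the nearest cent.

253221.37

D_1 = 26450.00000
D_2 = 27984.10000
D_3 = 29607.17780
D_4 = 31324.39411
Terminal value at year 4: TV = D_4×(1+g_2)/(r−g_2) = 31637.63805/0.117 = 270407.16285
P_0 = D_1/(1+r)^1 + D_2/(1+r)^2 + D_3/(1+r)^3 + D_4/(1+r)^4 + TV/(1+r)^4
    = 23469.38776 + 22032.48646 + 20683.55872 + 19417.21839 + 167618.72287 = 253221.37420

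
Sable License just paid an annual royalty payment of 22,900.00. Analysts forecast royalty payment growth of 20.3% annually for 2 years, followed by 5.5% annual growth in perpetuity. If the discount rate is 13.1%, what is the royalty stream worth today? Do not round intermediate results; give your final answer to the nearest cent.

D_1 = 27548.70000
D_2 = 33141.08610
Terminal value at year 2: TV = D_2×(1+g_2)/(r−g_2) = 34963.84584/0.076 = 460050.60310
P_0 = D_1/(1+r)^1 + D_2/(1+r)^2 + TV/(1+r)^2
    = 24357.82493 + 25908.45570 + 359650.27319 = 409916.55382

409916.55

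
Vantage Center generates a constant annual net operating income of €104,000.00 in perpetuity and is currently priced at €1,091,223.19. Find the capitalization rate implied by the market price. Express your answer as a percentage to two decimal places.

9.53%

P = C/r ⇒ r = C/P = €104,000.00/€1,091,223.19 = 0.095306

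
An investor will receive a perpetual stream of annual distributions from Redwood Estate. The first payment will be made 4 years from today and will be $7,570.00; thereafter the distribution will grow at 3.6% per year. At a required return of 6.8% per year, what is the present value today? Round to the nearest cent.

$194192.36

Value at end of year 3: C₁ / (r − g) = $7,570.00 / (0.068 − 0.036) = $236,562.5000
Discount to today: PV = $236,562.5000 / (1 + 0.068)^3 = $236,562.5000 / 1.218186 = $194,192.36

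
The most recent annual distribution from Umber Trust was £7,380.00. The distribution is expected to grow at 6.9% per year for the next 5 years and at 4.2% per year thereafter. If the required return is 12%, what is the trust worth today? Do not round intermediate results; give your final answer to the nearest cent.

D_1 = 7889.22000
D_2 = 8433.57618
D_3 = 9015.49294
D_4 = 9637.56195
D_5 = 10302.55372
Terminal value at year 5: TV = D_5×(1+g_2)/(r−g_2) = 10735.26098/0.078 = 137631.55102
P_0 = D_1/(1+r)^1 + D_2/(1+r)^2 + D_3/(1+r)^3 + D_4/(1+r)^4 + D_5/(1+r)^5 + TV/(1+r)^5
    = 7043.94643 + 6723.19530 + 6417.04980 + 6124.84485 + 5845.94567 + 78095.83825 = 110250.82028

£110250.82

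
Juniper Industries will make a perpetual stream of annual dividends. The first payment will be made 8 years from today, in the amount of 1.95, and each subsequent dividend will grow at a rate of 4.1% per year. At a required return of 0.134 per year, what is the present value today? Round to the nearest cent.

8.69

Value at end of year 7: C₁ / (r − g) = 1.95 / (0.134 − 0.041) = 20.9677
Discount to today: PV = 20.9677 / (1 + 0.134)^7 = 20.9677 / 2.411523 = 8.69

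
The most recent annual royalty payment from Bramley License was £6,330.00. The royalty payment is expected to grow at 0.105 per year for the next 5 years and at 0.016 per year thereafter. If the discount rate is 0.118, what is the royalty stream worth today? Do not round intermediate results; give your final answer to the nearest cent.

£90033.13

D_1 = 6994.65000
D_2 = 7729.08825
D_3 = 8540.64252
D_4 = 9437.40998
D_5 = 10428.33803
Terminal value at year 5: TV = D_5×(1+g_2)/(r−g_2) = 10595.19144/0.102 = 103874.42585
P_0 = D_1/(1+r)^1 + D_2/(1+r)^2 + D_3/(1+r)^3 + D_4/(1+r)^4 + D_5/(1+r)^5 + TV/(1+r)^5
    = 6256.39535 + 6183.64657 + 6111.74370 + 6040.67691 + 5970.43648 + 59470.23006 = 90033.12907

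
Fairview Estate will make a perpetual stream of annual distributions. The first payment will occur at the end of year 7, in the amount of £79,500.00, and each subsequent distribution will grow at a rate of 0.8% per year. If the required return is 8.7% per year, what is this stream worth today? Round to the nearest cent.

Value at end of year 6: C₁ / (r − g) = £79,500.00 / (0.087 − 0.008) = £1,006,329.1139
Discount to today: PV = £1,006,329.1139 / (1 + 0.087)^6 = £1,006,329.1139 / 1.649595 = £610,046.27

£610046.27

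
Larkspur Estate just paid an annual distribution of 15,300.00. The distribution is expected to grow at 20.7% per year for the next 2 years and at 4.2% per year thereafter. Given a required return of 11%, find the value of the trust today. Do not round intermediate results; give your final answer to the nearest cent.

311944.26

D_1 = 18467.10000
D_2 = 22289.78970
Terminal value at year 2: TV = D_2×(1+g_2)/(r−g_2) = 23225.96087/0.068 = 341558.24805
P_0 = D_1/(1+r)^1 + D_2/(1+r)^2 + TV/(1+r)^2
    = 16637.02703 + 18090.89335 + 277216.33638 = 311944.25676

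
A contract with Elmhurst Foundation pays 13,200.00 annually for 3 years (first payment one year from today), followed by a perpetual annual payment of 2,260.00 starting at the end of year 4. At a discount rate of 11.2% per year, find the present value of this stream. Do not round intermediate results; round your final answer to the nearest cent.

46820.09

PV of 3-year annuity: 13,200.00 × [1 − (1+0.112)^−3] / 0.112 = 32145.15909
Perpetuity value at year 3: 2,260.00 / 0.112 = 20178.57143
PV of perpetuity: 20178.57143 / (1+0.112)^3 = 14674.93055
Total PV = 32145.15909 + 14674.93055 = 46820.08964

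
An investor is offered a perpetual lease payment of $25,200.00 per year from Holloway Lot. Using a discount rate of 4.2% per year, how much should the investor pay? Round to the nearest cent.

Level perpetuity: PV = C / r = $25,200.00 / 0.042 = $600,000.00

$600000.00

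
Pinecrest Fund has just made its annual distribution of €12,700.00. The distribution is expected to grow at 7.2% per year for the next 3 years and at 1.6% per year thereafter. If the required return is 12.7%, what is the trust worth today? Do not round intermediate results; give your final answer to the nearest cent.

D_1 = 13614.40000
D_2 = 14594.63680
D_3 = 15645.45065
Terminal value at year 3: TV = D_3×(1+g_2)/(r−g_2) = 15895.77786/0.111 = 143205.20595
P_0 = D_1/(1+r)^1 + D_2/(1+r)^2 + D_3/(1+r)^3 + TV/(1+r)^3
    = 12080.21295 + 11490.67284 + 10929.90353 + 100043.08098 = 134543.87031

€134543.87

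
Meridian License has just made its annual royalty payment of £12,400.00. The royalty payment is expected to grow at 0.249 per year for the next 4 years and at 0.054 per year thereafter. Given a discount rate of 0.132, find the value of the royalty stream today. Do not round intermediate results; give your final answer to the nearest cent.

£312142.23

D_1 = 15487.60000
D_2 = 19344.01240
D_3 = 24160.67149
D_4 = 30176.67869
Terminal value at year 4: TV = D_4×(1+g_2)/(r−g_2) = 31806.21934/0.078 = 407772.04278
P_0 = D_1/(1+r)^1 + D_2/(1+r)^2 + D_3/(1+r)^3 + D_4/(1+r)^4 + TV/(1+r)^4
    = 13681.62544 + 15095.71570 + 16655.96194 + 18377.47037 + 248331.45861 = 312142.23207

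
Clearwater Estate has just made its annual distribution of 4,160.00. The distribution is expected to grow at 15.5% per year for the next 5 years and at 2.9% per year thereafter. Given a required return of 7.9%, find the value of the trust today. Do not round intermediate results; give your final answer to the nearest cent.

145951.37

D_1 = 4804.80000
D_2 = 5549.54400
D_3 = 6409.72332
D_4 = 7403.23043
D_5 = 8550.73115
Terminal value at year 5: TV = D_5×(1+g_2)/(r−g_2) = 8798.70236/0.05 = 175974.04711
P_0 = D_1/(1+r)^1 + D_2/(1+r)^2 + D_3/(1+r)^3 + D_4/(1+r)^4 + D_5/(1+r)^5 + TV/(1+r)^5
    = 4453.01205 + 4766.66257 + 5102.40526 + 5461.79617 + 5846.50100 + 120320.99059 = 145951.36764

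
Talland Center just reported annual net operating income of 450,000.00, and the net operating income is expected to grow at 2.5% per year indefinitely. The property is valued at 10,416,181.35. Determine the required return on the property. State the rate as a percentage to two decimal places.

6.93%

D₁ = 450,000.00 × 1.025 = 461,250.0000
P = D₁/(r − g) ⇒ r = D₁/P + g = 461,250.0000/10,416,181.35 + 0.025 = 0.044282 + 0.025 = 0.069282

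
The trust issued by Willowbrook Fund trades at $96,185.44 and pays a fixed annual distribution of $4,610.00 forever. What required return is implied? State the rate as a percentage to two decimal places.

4.79%

P = C/r ⇒ r = C/P = $4,610.00/$96,185.44 = 0.047928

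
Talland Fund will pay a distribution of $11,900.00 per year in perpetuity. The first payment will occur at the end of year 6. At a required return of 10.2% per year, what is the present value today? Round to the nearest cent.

$71785.85

Value at end of year 5: C / r = $11,900.00 / 0.102 = $116,666.6667
Discount to today: PV = $116,666.6667 / (1 + 0.102)^5 = $116,666.6667 / 1.625204 = $71,785.85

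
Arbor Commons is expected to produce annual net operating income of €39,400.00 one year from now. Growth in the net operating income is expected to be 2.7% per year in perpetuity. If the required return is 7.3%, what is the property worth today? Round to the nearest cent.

€856521.74

Growing perpetuity: P = D₁ / (r − g) = €39,400.0000 / (0.073 − 0.027) = €856,521.74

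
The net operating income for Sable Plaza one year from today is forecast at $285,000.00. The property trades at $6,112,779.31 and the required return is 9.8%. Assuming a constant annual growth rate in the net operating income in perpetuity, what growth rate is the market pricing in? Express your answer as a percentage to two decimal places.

P = D₁/(r−g) ⇒ g = r − D₁/P = 0.098 − $285,000.00/$6,112,779.31 = 0.051376

5.14%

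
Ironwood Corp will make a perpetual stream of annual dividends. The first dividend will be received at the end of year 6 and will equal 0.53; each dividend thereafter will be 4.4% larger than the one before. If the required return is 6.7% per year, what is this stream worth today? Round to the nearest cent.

16.66

Value at end of year 5: C₁ / (r − g) = 0.53 / (0.067 − 0.044) = 23.0435
Discount to today: PV = 23.0435 / (1 + 0.067)^5 = 23.0435 / 1.383000 = 16.66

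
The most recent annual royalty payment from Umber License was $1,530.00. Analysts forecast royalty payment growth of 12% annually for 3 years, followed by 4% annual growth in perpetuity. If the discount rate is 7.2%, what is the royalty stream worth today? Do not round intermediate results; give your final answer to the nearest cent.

$61721.47

D_1 = 1713.60000
D_2 = 1919.23200
D_3 = 2149.53984
Terminal value at year 3: TV = D_3×(1+g_2)/(r−g_2) = 2235.52143/0.032 = 69860.04480
P_0 = D_1/(1+r)^1 + D_2/(1+r)^2 + D_3/(1+r)^3 + TV/(1+r)^3
    = 1598.50746 + 1670.08242 + 1744.86223 + 56708.02260 = 61721.47472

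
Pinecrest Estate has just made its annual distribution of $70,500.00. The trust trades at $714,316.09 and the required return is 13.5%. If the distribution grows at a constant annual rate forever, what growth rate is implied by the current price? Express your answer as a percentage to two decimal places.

P = D₀(1+g)/(r−g) ⇒ P(r−g) = D₀(1+g) ⇒ g(P+D₀) = P·r − D₀
g = (P·r − D₀)/(P + D₀) = ($714,316.09×0.135 − $70,500.00) / ($714,316.09 + $70,500.00) = 0.033043

3.30%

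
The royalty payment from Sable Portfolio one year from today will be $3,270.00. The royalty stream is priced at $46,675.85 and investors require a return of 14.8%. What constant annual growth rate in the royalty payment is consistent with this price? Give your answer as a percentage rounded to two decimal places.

P = D₁/(r−g) ⇒ g = r − D₁/P = 0.148 − $3,270.00/$46,675.85 = 0.077942

7.79%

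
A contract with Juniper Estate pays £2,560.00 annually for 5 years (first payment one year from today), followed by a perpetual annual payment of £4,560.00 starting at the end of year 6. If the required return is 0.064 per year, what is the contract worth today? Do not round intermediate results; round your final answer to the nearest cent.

£62916.16

PV of 5-year annuity: £2,560.00 × [1 − (1+0.064)^−5] / 0.064 = 10667.31276
Perpetuity value at year 5: £4,560.00 / 0.064 = 71250.00000
PV of perpetuity: 71250.00000 / (1+0.064)^5 = 52248.84914
Total PV = 10667.31276 + 52248.84914 = 62916.16190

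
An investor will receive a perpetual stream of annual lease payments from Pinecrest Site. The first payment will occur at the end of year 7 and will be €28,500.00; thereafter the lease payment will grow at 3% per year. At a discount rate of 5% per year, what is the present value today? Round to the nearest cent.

Value at end of year 6: C₁ / (r − g) = €28,500.00 / (0.05 − 0.03) = €1,425,000.0000
Discount to today: PV = €1,425,000.0000 / (1 + 0.05)^6 = €1,425,000.0000 / 1.340096 = €1,063,356.94

€1063356.94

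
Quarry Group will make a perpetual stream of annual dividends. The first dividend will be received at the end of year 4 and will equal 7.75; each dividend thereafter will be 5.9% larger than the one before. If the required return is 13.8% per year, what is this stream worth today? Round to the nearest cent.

66.57

Value at end of year 3: C₁ / (r − g) = 7.75 / (0.138 − 0.059) = 98.1013
Discount to today: PV = 98.1013 / (1 + 0.138)^3 = 98.1013 / 1.473760 = 66.57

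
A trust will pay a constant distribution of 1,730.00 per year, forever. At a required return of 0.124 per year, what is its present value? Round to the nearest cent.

13951.61

Level perpetuity: PV = C / r = 1,730.00 / 0.124 = 13,951.61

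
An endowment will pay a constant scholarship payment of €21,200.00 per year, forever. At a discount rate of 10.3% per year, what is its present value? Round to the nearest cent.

Level perpetuity: PV = C / r = €21,200.00 / 0.103 = €205,825.24

€205825.24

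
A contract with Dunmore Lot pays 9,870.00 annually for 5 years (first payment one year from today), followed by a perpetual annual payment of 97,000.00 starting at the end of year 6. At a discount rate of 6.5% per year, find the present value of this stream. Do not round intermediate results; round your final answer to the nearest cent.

PV of 5-year annuity: 9,870.00 × [1 − (1+0.065)^−5] / 0.065 = 41016.55605
Perpetuity value at year 5: 97,000.00 / 0.065 = 1492307.69231
PV of perpetuity: 1492307.69231 / (1+0.065)^5 = 1089206.78681
Total PV = 41016.55605 + 1089206.78681 = 1130223.34286

1130223.34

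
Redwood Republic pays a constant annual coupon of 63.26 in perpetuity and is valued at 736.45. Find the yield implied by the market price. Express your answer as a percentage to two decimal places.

P = C/r ⇒ r = C/P = 63.26/736.45 = 0.085899

8.59%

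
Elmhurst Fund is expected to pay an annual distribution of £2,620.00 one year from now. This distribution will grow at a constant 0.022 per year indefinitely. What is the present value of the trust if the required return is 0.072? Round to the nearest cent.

£52400.00

Growing perpetuity: P = D₁ / (r − g) = £2,620.0000 / (0.072 − 0.022) = £52,400.00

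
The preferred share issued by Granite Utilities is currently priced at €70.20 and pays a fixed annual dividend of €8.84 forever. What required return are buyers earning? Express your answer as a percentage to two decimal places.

P = C/r ⇒ r = C/P = €8.84/€70.20 = 0.125926

12.59%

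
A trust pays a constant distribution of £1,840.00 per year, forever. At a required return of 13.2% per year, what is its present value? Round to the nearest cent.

Level perpetuity: PV = C / r = £1,840.00 / 0.132 = £13,939.39

£13939.39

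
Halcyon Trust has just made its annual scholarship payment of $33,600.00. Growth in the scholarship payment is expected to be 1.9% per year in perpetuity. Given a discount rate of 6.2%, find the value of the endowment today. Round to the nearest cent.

D₁ = D₀ × (1 + g) = $33,600.00 × 1.019 = $34,238.4000
Growing perpetuity: P = D₁ / (r − g) = $34,238.4000 / (0.062 − 0.019) = $796,241.86

$796241.86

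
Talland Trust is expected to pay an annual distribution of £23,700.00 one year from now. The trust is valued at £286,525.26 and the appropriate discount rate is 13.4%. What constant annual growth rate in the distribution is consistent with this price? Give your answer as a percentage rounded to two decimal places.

5.13%

P = D₁/(r−g) ⇒ g = r − D₁/P = 0.134 − £23,700.00/£286,525.26 = 0.051285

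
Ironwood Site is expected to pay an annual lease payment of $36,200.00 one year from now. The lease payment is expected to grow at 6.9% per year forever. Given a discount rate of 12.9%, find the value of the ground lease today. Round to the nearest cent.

$603333.33

Growing perpetuity: P = D₁ / (r − g) = $36,200.0000 / (0.129 − 0.069) = $603,333.33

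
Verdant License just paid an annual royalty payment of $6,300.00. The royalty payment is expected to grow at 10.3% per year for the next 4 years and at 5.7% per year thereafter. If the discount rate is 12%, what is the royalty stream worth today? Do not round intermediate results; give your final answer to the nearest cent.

$123685.29

D_1 = 6948.90000
D_2 = 7664.63670
D_3 = 8454.09428
D_4 = 9324.86599
Terminal value at year 4: TV = D_4×(1+g_2)/(r−g_2) = 9856.38335/0.063 = 156450.52940
P_0 = D_1/(1+r)^1 + D_2/(1+r)^2 + D_3/(1+r)^3 + D_4/(1+r)^4 + TV/(1+r)^4
    = 6204.37500 + 6110.20145 + 6017.45732 + 5926.12092 + 99427.13981 = 123685.29450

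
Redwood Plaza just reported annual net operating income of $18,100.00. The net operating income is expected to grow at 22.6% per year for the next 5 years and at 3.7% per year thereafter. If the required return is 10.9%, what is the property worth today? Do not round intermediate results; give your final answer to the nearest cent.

$553951.83

D_1 = 22190.60000
D_2 = 27205.67560
D_3 = 33354.15829
D_4 = 40892.19806
D_5 = 50133.83482
Terminal value at year 5: TV = D_5×(1+g_2)/(r−g_2) = 51988.78671/0.072 = 722066.48205
P_0 = D_1/(1+r)^1 + D_2/(1+r)^2 + D_3/(1+r)^3 + D_4/(1+r)^4 + D_5/(1+r)^5 + TV/(1+r)^5
    = 20009.55816 + 22120.57557 + 24454.30626 + 27034.24660 + 29886.37180 + 430446.77168 = 553951.83008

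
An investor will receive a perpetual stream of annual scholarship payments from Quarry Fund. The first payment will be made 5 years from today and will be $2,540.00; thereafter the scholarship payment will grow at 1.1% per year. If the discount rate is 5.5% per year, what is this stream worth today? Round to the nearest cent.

$46598.42

Value at end of year 4: C₁ / (r − g) = $2,540.00 / (0.055 − 0.011) = $57,727.2727
Discount to today: PV = $57,727.2727 / (1 + 0.055)^4 = $57,727.2727 / 1.238825 = $46,598.42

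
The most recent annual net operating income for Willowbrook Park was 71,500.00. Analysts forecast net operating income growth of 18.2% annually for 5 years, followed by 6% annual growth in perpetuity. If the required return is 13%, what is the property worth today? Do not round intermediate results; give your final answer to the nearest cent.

1765830.49

D_1 = 84513.00000
D_2 = 99894.36600
D_3 = 118075.14061
D_4 = 139564.81620
D_5 = 164965.61275
Terminal value at year 5: TV = D_5×(1+g_2)/(r−g_2) = 174863.54952/0.07 = 2498050.70739
P_0 = D_1/(1+r)^1 + D_2/(1+r)^2 + D_3/(1+r)^3 + D_4/(1+r)^4 + D_5/(1+r)^5 + TV/(1+r)^5
    = 74790.26549 + 78231.94142 + 81831.99536 + 85597.71550 + 89536.72542 + 1355841.84207 = 1765830.48526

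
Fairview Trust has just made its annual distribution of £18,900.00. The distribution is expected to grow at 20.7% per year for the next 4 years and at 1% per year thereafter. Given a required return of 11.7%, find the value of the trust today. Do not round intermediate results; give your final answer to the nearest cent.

£335334.75

D_1 = 22812.30000
D_2 = 27534.44610
D_3 = 33234.07644
D_4 = 40113.53027
Terminal value at year 4: TV = D_4×(1+g_2)/(r−g_2) = 40514.66557/0.107 = 378641.73429
P_0 = D_1/(1+r)^1 + D_2/(1+r)^2 + D_3/(1+r)^3 + D_4/(1+r)^4 + TV/(1+r)^4
    = 20422.82901 + 22068.35686 + 23846.46977 + 25767.85050 + 243229.24302 = 335334.74915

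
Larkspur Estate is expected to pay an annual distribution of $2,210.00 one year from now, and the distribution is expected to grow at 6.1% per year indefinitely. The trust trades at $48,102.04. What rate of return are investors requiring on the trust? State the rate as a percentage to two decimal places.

10.69%

P = D₁/(r − g) ⇒ r = D₁/P + g = $2,210.0000/$48,102.04 + 0.061 = 0.045944 + 0.061 = 0.106944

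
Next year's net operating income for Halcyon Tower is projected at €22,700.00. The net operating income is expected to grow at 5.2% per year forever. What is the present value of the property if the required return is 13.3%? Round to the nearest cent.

Growing perpetuity: P = D₁ / (r − g) = €22,700.0000 / (0.133 − 0.052) = €280,246.91

€280246.91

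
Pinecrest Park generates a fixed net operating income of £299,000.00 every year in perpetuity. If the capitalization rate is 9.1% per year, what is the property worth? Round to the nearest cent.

£3285714.29

Level perpetuity: PV = C / r = £299,000.00 / 0.091 = £3,285,714.29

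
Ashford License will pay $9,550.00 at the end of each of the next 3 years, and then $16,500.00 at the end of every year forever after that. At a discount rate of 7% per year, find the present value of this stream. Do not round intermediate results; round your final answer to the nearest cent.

$217475.29

PV of 3-year annuity: $9,550.00 × [1 − (1+0.07)^−3] / 0.07 = 25062.21822
Perpetuity value at year 3: $16,500.00 / 0.07 = 235714.28571
PV of perpetuity: 235714.28571 / (1+0.07)^3 = 192413.07098
Total PV = 25062.21822 + 192413.07098 = 217475.28921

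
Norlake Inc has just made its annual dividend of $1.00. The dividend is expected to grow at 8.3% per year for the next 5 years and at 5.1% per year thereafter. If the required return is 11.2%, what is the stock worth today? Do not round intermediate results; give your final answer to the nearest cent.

$19.72

D_1 = 1.08300
D_2 = 1.17289
D_3 = 1.27024
D_4 = 1.37567
D_5 = 1.48985
Terminal value at year 5: TV = D_5×(1+g_2)/(r−g_2) = 1.56583/0.061 = 25.66937
P_0 = D_1/(1+r)^1 + D_2/(1+r)^2 + D_3/(1+r)^3 + D_4/(1+r)^4 + D_5/(1+r)^5 + TV/(1+r)^5
    = 0.97392 + 0.94852 + 0.92379 + 0.89969 + 0.87623 + 15.09702 = 19.71917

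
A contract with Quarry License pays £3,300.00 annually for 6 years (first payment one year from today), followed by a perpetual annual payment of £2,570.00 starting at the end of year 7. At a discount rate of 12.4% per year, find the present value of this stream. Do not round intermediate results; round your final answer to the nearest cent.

£23693.44

PV of 6-year annuity: £3,300.00 × [1 − (1+0.124)^−6] / 0.124 = 13415.32067
Perpetuity value at year 6: £2,570.00 / 0.124 = 20725.80645
PV of perpetuity: 20725.80645 / (1+0.124)^6 = 10278.11732
Total PV = 13415.32067 + 10278.11732 = 23693.43799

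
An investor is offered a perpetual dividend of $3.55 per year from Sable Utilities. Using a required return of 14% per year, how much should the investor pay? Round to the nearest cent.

Level perpetuity: PV = C / r = $3.55 / 0.14 = $25.36

$25.36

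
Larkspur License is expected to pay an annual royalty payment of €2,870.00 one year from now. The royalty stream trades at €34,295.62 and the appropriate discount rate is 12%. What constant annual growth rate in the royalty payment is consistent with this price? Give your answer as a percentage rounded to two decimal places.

P = D₁/(r−g) ⇒ g = r − D₁/P = 0.12 − €2,870.00/€34,295.62 = 0.036316

3.63%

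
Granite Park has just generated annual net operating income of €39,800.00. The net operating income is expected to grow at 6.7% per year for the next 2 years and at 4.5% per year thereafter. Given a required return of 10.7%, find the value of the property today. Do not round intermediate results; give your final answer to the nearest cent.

D_1 = 42466.60000
D_2 = 45311.86220
Terminal value at year 2: TV = D_2×(1+g_2)/(r−g_2) = 47350.89600/0.062 = 763724.12902
P_0 = D_1/(1+r)^1 + D_2/(1+r)^2 + TV/(1+r)^2
    = 38361.87895 + 36975.72253 + 623219.83944 = 698557.44092

€698557.44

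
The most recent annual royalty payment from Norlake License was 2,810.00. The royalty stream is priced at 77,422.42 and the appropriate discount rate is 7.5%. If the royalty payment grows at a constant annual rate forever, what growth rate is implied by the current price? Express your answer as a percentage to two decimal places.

3.74%

P = D₀(1+g)/(r−g) ⇒ P(r−g) = D₀(1+g) ⇒ g(P+D₀) = P·r − D₀
g = (P·r − D₀)/(P + D₀) = (77,422.42×0.075 − 2,810.00) / (77,422.42 + 2,810.00) = 0.037350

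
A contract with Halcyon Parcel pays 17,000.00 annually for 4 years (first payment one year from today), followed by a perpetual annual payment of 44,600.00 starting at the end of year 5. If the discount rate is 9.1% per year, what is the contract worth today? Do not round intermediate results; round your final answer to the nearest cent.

PV of 4-year annuity: 17,000.00 × [1 − (1+0.091)^−4] / 0.091 = 54954.56666
Perpetuity value at year 4: 44,600.00 / 0.091 = 490109.89011
PV of perpetuity: 490109.89011 / (1+0.091)^4 = 345934.96816
Total PV = 54954.56666 + 345934.96816 = 400889.53482

400889.53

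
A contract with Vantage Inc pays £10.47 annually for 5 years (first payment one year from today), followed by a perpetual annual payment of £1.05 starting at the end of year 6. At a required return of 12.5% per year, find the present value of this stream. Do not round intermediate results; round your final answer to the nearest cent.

PV of 5-year annuity: £10.47 × [1 − (1+0.125)^−5] / 0.125 = 37.27915
Perpetuity value at year 5: £1.05 / 0.125 = 8.40000
PV of perpetuity: 8.40000 / (1+0.125)^5 = 4.66140
Total PV = 37.27915 + 4.66140 = 41.94055

£41.94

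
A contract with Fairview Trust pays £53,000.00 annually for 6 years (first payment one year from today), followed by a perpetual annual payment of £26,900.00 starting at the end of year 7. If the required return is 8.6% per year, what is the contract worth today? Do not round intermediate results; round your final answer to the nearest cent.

£431282.74

PV of 6-year annuity: £53,000.00 × [1 − (1+0.086)^−6] / 0.086 = 240616.03133
Perpetuity value at year 6: £26,900.00 / 0.086 = 312790.69767
PV of perpetuity: 312790.69767 / (1+0.086)^6 = 190666.71196
Total PV = 240616.03133 + 190666.71196 = 431282.74329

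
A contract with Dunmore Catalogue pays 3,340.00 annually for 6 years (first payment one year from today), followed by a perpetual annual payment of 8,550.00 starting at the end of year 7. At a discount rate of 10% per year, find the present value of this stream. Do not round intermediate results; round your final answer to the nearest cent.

62809.09

PV of 6-year annuity: 3,340.00 × [1 − (1+0.1)^−6] / 0.1 = 14546.57074
Perpetuity value at year 6: 8,550.00 / 0.1 = 85500.00000
PV of perpetuity: 85500.00000 / (1+0.1)^6 = 48262.52102
Total PV = 14546.57074 + 48262.52102 = 62809.09176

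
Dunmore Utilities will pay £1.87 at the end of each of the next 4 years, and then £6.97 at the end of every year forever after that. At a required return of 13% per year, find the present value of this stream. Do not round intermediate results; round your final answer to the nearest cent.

PV of 4-year annuity: £1.87 × [1 − (1+0.13)^−4] / 0.13 = 5.56226
Perpetuity value at year 4: £6.97 / 0.13 = 53.61538
PV of perpetuity: 53.61538 / (1+0.13)^4 = 32.88332
Total PV = 5.56226 + 32.88332 = 38.44558

£38.45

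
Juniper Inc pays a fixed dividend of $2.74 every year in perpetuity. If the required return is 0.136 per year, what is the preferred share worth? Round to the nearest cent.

Level perpetuity: PV = C / r = $2.74 / 0.136 = $20.15

$20.15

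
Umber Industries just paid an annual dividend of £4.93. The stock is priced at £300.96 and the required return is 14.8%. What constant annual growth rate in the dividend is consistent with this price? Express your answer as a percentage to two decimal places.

P = D₀(1+g)/(r−g) ⇒ P(r−g) = D₀(1+g) ⇒ g(P+D₀) = P·r − D₀
g = (P·r − D₀)/(P + D₀) = (£300.96×0.148 − £4.93) / (£300.96 + £4.93) = 0.129498

12.95%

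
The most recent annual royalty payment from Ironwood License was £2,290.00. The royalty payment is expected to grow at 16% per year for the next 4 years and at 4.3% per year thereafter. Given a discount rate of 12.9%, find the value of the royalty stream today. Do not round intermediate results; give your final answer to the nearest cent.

D_1 = 2656.40000
D_2 = 3081.42400
D_3 = 3574.45184
D_4 = 4146.36413
Terminal value at year 4: TV = D_4×(1+g_2)/(r−g_2) = 4324.65779/0.086 = 50286.71851
P_0 = D_1/(1+r)^1 + D_2/(1+r)^2 + D_3/(1+r)^3 + D_4/(1+r)^4 + TV/(1+r)^4
    = 2352.87865 + 2417.48382 + 2483.86292 + 2552.06465 + 30951.20265 = 40757.49269

£40757.49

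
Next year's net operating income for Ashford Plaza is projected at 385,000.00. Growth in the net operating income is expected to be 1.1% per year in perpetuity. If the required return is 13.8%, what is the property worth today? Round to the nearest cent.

Growing perpetuity: P = D₁ / (r − g) = 385,000.0000 / (0.138 − 0.011) = 3,031,496.06

3031496.06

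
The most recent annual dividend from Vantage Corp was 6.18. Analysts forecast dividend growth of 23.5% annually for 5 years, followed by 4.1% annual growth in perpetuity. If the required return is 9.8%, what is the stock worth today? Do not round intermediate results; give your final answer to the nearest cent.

247.76

D_1 = 7.63230
D_2 = 9.42589
D_3 = 11.64097
D_4 = 14.37660
D_5 = 17.75511
Terminal value at year 5: TV = D_5×(1+g_2)/(r−g_2) = 18.48307/0.057 = 324.26430
P_0 = D_1/(1+r)^1 + D_2/(1+r)^2 + D_3/(1+r)^3 + D_4/(1+r)^4 + D_5/(1+r)^5 + TV/(1+r)^5
    = 6.95109 + 7.81840 + 8.79392 + 9.89115 + 11.12530 + 203.18303 = 247.76289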